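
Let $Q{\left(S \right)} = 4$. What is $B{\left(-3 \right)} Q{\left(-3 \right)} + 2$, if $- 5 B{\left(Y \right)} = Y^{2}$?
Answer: $- \frac{26}{5} \approx -5.2$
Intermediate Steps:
$B{\left(Y \right)} = - \frac{Y^{2}}{5}$
$B{\left(-3 \right)} Q{\left(-3 \right)} + 2 = - \frac{\left(-3\right)^{2}}{5} \cdot 4 + 2 = \left(- \frac{1}{5}\right) 9 \cdot 4 + 2 = \left(- \frac{9}{5}\right) 4 + 2 = - \frac{36}{5} + 2 = - \frac{26}{5}$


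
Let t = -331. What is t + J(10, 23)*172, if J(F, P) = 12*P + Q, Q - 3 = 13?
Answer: 49893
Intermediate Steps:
Q = 16 (Q = 3 + 13 = 16)
J(F, P) = 16 + 12*P (J(F, P) = 12*P + 16 = 16 + 12*P)
t + J(10, 23)*172 = -331 + (16 + 12*23)*172 = -331 + (16 + 276)*172 = -331 + 292*172 = -331 + 50224 = 49893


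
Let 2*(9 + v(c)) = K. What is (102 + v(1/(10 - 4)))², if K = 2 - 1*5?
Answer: 33489/4 ≈ 8372.3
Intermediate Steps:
K = -3 (K = 2 - 5 = -3)
v(c) = -21/2 (v(c) = -9 + (½)*(-3) = -9 - 3/2 = -21/2)
(102 + v(1/(10 - 4)))² = (102 - 21/2)² = (183/2)² = 33489/4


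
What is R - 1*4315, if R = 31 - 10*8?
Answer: -4364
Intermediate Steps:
R = -49 (R = 31 - 80 = -49)
R - 1*4315 = -49 - 1*4315 = -49 - 4315 = -4364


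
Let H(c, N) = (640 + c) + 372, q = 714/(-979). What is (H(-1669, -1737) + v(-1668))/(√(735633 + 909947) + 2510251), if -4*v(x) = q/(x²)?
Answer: -2994787719804887779/11442415381982736675744 + 1193023215529*√411395/5721207690991368337872 ≈ -0.00026159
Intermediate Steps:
q = -714/979 (q = 714*(-1/979) = -714/979 ≈ -0.72932)
H(c, N) = 1012 + c
v(x) = 357/(1958*x²) (v(x) = -(-357)/(1958*(x²)) = -(-357)/(1958*x²) = 357/(1958*x²))
(H(-1669, -1737) + v(-1668))/(√(735633 + 909947) + 2510251) = ((1012 - 1669) + (357/1958)/(-1668)²)/(√(735633 + 909947) + 2510251) = (-657 + (357/1958)*(1/2782224))/(√1645580 + 2510251) = (-657 + 119/1815864864)/(2*√411395 + 2510251) = -1193023215529/(1815864864*(2510251 + 2*√411395))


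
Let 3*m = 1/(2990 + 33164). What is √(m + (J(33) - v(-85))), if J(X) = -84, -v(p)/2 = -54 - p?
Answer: 31*I*√269311146/108462 ≈ 4.6904*I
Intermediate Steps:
v(p) = 108 + 2*p (v(p) = -2*(-54 - p) = 108 + 2*p)
m = 1/108462 (m = 1/(3*(2990 + 33164)) = (⅓)/36154 = (⅓)*(1/36154) = 1/108462 ≈ 9.2198e-6)
√(m + (J(33) - v(-85))) = √(1/108462 + (-84 - (108 + 2*(-85)))) = √(1/108462 + (-84 - (108 - 170))) = √(1/108462 + (-84 - 1*(-62))) = √(1/108462 + (-84 + 62)) = √(1/108462 - 22) = √(-2386163/108462) = 31*I*√269311146/108462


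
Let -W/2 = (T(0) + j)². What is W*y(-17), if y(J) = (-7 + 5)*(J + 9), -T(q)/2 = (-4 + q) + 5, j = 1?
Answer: -32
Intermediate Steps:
T(q) = -2 - 2*q (T(q) = -2*((-4 + q) + 5) = -2*(1 + q) = -2 - 2*q)
y(J) = -18 - 2*J (y(J) = -2*(9 + J) = -18 - 2*J)
W = -2 (W = -2*((-2 - 2*0) + 1)² = -2*((-2 + 0) + 1)² = -2*(-2 + 1)² = -2*(-1)² = -2*1 = -2)
W*y(-17) = -2*(-18 - 2*(-17)) = -2*(-18 + 34) = -2*16 = -32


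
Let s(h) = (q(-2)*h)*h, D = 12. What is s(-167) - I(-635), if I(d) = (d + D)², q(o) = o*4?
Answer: -611241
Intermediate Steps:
q(o) = 4*o
I(d) = (12 + d)² (I(d) = (d + 12)² = (12 + d)²)
s(h) = -8*h² (s(h) = ((4*(-2))*h)*h = (-8*h)*h = -8*h²)
s(-167) - I(-635) = -8*(-167)² - (12 - 635)² = -8*27889 - 1*(-623)² = -223112 - 1*388129 = -223112 - 388129 = -611241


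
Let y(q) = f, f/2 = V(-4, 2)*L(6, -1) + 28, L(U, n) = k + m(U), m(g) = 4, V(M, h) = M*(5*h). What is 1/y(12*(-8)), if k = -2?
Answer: -1/104 ≈ -0.0096154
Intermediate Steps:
V(M, h) = 5*M*h
L(U, n) = 2 (L(U, n) = -2 + 4 = 2)
f = -104 (f = 2*((5*(-4)*2)*2 + 28) = 2*(-40*2 + 28) = 2*(-80 + 28) = 2*(-52) = -104)
y(q) = -104
1/y(12*(-8)) = 1/(-104) = -1/104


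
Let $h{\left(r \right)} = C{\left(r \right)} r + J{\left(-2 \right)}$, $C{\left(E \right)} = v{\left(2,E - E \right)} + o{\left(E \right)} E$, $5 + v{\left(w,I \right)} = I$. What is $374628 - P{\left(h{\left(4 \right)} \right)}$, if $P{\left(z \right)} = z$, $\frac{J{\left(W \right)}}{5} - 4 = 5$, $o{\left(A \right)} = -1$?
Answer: $374619$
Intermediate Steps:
$v{\left(w,I \right)} = -5 + I$
$J{\left(W \right)} = 45$ ($J{\left(W \right)} = 20 + 5 \cdot 5 = 20 + 25 = 45$)
$C{\left(E \right)} = -5 - E$ ($C{\left(E \right)} = \left(-5 + \left(E - E\right)\right) - E = \left(-5 + 0\right) - E = -5 - E$)
$h{\left(r \right)} = 45 + r \left(-5 - r\right)$ ($h{\left(r \right)} = \left(-5 - r\right) r + 45 = r \left(-5 - r\right) + 45 = 45 + r \left(-5 - r\right)$)
$374628 - P{\left(h{\left(4 \right)} \right)} = 374628 - \left(45 - 4 \left(5 + 4\right)\right) = 374628 - \left(45 - 4 \cdot 9\right) = 374628 - \left(45 - 36\right) = 374628 - 9 = 374619$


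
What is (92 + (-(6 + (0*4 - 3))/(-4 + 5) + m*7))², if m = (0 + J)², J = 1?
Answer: 9216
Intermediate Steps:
m = 1 (m = (0 + 1)² = 1² = 1)
(92 + (-(6 + (0*4 - 3))/(-4 + 5) + m*7))² = (92 + (-(6 + (0*4 - 3))/(-4 + 5) + 1*7))² = (92 + (-(6 + (0 - 3))/1 + 7))² = (92 + (-(6 - 3) + 7))² = (92 + (-3 + 7))² = (92 + 4)² = 96² = 9216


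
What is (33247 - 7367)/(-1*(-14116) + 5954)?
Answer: 2588/2007 ≈ 1.2895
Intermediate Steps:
(33247 - 7367)/(-1*(-14116) + 5954) = 25880/(14116 + 5954) = 25880/20070 = 25880*(1/20070) = 2588/2007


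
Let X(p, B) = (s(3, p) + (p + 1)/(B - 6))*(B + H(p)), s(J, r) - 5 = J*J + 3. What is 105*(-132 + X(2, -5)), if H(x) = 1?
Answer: -229740/11 ≈ -20885.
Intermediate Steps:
s(J, r) = 8 + J² (s(J, r) = 5 + (J*J + 3) = 5 + (J² + 3) = 5 + (3 + J²) = 8 + J²)
X(p, B) = (1 + B)*(17 + (1 + p)/(-6 + B)) (X(p, B) = ((8 + 3²) + (p + 1)/(B - 6))*(B + 1) = ((8 + 9) + (1 + p)/(-6 + B))*(1 + B) = (17 + (1 + p)/(-6 + B))*(1 + B) = (1 + B)*(17 + (1 + p)/(-6 + B)))
105*(-132 + X(2, -5)) = 105*(-132 + (-101 + 2 - 84*(-5) + 17*(-5)² - 5*2)/(-6 - 5)) = 105*(-132 + (-101 + 2 + 420 + 17*25 - 10)/(-11)) = 105*(-132 - (-101 + 2 + 420 + 425 - 10)/11) = 105*(-132 - 1/11*736) = 105*(-132 - 736/11) = 105*(-2188/11) = -229740/11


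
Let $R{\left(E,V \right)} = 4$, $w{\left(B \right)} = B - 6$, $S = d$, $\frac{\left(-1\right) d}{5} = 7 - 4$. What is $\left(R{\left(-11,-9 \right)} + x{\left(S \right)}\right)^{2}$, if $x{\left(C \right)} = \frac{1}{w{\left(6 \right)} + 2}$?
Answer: $\frac{81}{4} \approx 20.25$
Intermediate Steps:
$d = -15$ ($d = - 5 \left(7 - 4\right) = \left(-5\right) 3 = -15$)
$S = -15$
$w{\left(B \right)} = -6 + B$ ($w{\left(B \right)} = B - 6 = -6 + B$)
$x{\left(C \right)} = \frac{1}{2}$ ($x{\left(C \right)} = \frac{1}{\left(-6 + 6\right) + 2} = \frac{1}{0 + 2} = \frac{1}{2}$)
$\left(R{\left(-11,-9 \right)} + x{\left(S \right)}\right)^{2} = \left(4 + \frac{1}{2}\right)^{2} = \left(\frac{9}{2}\right)^{2} = \frac{81}{4}$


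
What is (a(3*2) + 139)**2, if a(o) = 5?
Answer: 20736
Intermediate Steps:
(a(3*2) + 139)**2 = (5 + 139)**2 = 144**2 = 20736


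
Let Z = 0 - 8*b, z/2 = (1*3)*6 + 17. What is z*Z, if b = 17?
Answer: -9520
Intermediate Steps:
z = 70 (z = 2*((1*3)*6 + 17) = 2*(3*6 + 17) = 2*(18 + 17) = 2*35 = 70)
Z = -136 (Z = 0 - 8*17 = 0 - 136 = -136)
z*Z = 70*(-136) = -9520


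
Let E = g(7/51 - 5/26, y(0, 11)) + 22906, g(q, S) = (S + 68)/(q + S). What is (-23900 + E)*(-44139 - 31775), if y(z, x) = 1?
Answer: 87603845032/1253 ≈ 6.9915e+7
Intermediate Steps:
g(q, S) = (68 + S)/(S + q)
E = 28792712/1253 (E = (68 + 1)/(1 + (7/51 - 5/26)) + 22906 = 69/(1 + (7*(1/51) - 5*1/26)) + 22906 = 69/(1 + (7/51 - 5/26)) + 22906 = 69/(1 - 73/1326) + 22906 = 69/(1253/1326) + 22906 = (1326/1253)*69 + 22906 = 91494/1253 + 22906 = 28792712/1253 ≈ 22979.)
(-23900 + E)*(-44139 - 31775) = (-23900 + 28792712/1253)*(-44139 - 31775) = -1153988/1253*(-75914) = 87603845032/1253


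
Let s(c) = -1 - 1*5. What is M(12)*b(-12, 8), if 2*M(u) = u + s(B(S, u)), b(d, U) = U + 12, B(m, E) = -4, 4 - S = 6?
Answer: 60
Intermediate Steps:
S = -2 (S = 4 - 1*6 = 4 - 6 = -2)
s(c) = -6 (s(c) = -1 - 5 = -6)
b(d, U) = 12 + U
M(u) = -3 + u/2 (M(u) = (u - 6)/2 = (-6 + u)/2 = -3 + u/2)
M(12)*b(-12, 8) = (-3 + (1/2)*12)*(12 + 8) = (-3 + 6)*20 = 3*20 = 60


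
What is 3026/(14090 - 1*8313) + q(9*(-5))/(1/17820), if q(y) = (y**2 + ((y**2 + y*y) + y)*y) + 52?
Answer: -18339648945694/5777 ≈ -3.1746e+9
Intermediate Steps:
q(y) = 52 + y**2 + y*(y + 2*y**2) (q(y) = (y**2 + ((y**2 + y**2) + y)*y) + 52 = (y**2 + (2*y**2 + y)*y) + 52 = (y**2 + (y + 2*y**2)*y) + 52 = (y**2 + y*(y + 2*y**2)) + 52 = 52 + y**2 + y*(y + 2*y**2))
3026/(14090 - 1*8313) + q(9*(-5))/(1/17820) = 3026/(14090 - 1*8313) + (52 + 2*(9*(-5))**2 + 2*(9*(-5))**3)/(1/17820) = 3026/(14090 - 8313) + (52 + 2*(-45)**2 + 2*(-45)**3)/(1/17820) = 3026/5777 + (52 + 2*2025 + 2*(-91125))*17820 = 3026*(1/5777) + (52 + 4050 - 182250)*17820 = 3026/5777 - 178148*17820 = 3026/5777 - 3174597360 = -18339648945694/5777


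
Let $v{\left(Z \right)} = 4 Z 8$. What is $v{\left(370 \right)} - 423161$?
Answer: $-411321$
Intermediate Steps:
$v{\left(Z \right)} = 32 Z$
$v{\left(370 \right)} - 423161 = 32 \cdot 370 - 423161 = 11840 - 423161 = -411321$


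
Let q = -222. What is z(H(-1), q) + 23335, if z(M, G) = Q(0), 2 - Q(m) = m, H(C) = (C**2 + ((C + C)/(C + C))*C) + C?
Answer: 23337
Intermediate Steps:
H(C) = C**2 + 2*C (H(C) = (C**2 + ((2*C)/((2*C)))*C) + C = (C**2 + ((2*C)*(1/(2*C)))*C) + C = (C**2 + 1*C) + C = (C**2 + C) + C = (C + C**2) + C = C**2 + 2*C)
Q(m) = 2 - m
z(M, G) = 2 (z(M, G) = 2 - 1*0 = 2 + 0 = 2)
z(H(-1), q) + 23335 = 2 + 23335 = 23337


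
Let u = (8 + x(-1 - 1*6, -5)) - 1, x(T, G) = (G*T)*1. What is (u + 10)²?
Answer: 2704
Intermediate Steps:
x(T, G) = G*T
u = 42 (u = (8 - 5*(-1 - 1*6)) - 1 = (8 - 5*(-1 - 6)) - 1 = (8 - 5*(-7)) - 1 = (8 + 35) - 1 = 43 - 1 = 42)
(u + 10)² = (42 + 10)² = 52² = 2704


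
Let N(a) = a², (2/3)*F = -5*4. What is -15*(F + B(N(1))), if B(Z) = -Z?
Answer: 465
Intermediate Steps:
F = -30 (F = 3*(-5*4)/2 = (3/2)*(-20) = -30)
-15*(F + B(N(1))) = -15*(-30 - 1*1²) = -15*(-30 - 1*1) = -15*(-30 - 1) = -15*(-31) = 465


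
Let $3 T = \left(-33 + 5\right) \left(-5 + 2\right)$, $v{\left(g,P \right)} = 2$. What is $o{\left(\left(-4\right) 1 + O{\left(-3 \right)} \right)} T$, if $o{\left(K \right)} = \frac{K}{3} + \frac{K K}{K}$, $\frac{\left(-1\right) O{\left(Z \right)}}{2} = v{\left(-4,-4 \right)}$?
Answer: $- \frac{896}{3} \approx -298.67$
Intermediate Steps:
$O{\left(Z \right)} = -4$ ($O{\left(Z \right)} = \left(-2\right) 2 = -4$)
$o{\left(K \right)} = \frac{4 K}{3}$ ($o{\left(K \right)} = K \frac{1}{3} + \frac{K^{2}}{K} = \frac{K}{3} + K = \frac{4 K}{3}$)
$T = 28$ ($T = \frac{\left(-33 + 5\right) \left(-5 + 2\right)}{3} = \frac{\left(-28\right) \left(-3\right)}{3} = \frac{1}{3} \cdot 84 = 28$)
$o{\left(\left(-4\right) 1 + O{\left(-3 \right)} \right)} T = \frac{4 \left(\left(-4\right) 1 - 4\right)}{3} \cdot 28 = \frac{4 \left(-4 - 4\right)}{3} \cdot 28 = \frac{4}{3} \left(-8\right) 28 = \left(- \frac{32}{3}\right) 28 = - \frac{896}{3}$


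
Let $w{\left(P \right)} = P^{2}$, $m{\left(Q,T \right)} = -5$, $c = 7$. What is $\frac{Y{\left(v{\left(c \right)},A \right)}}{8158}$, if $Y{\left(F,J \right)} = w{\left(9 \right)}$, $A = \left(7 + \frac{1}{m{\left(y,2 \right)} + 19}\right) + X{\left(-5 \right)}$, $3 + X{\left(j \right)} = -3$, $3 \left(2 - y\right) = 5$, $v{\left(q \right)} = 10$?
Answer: $\frac{81}{8158} \approx 0.0099289$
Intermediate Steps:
$y = \frac{1}{3}$ ($y = 2 - \frac{5}{3} = \frac{1}{3} \approx 0.33333$)
$X{\left(j \right)} = -6$ ($X{\left(j \right)} = -3 - 3 = -6$)
$A = \frac{15}{14}$ ($A = \left(7 + \frac{1}{-5 + 19}\right) - 6 = \left(7 + \frac{1}{14}\right) - 6 = \frac{99}{14} - 6 = \frac{15}{14} \approx 1.0714$)
$Y{\left(F,J \right)} = 81$ ($Y{\left(F,J \right)} = 9^{2} = 81$)
$\frac{Y{\left(v{\left(c \right)},A \right)}}{8158} = \frac{81}{8158}$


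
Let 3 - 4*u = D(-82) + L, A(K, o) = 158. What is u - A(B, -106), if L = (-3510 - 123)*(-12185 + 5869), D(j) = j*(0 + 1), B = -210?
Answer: -22946575/4 ≈ -5.7366e+6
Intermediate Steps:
D(j) = j (D(j) = j*1 = j)
L = 22946028 (L = -3633*(-6316) = 22946028)
u = -22945943/4 (u = ¾ - (-82 + 22946028)/4 = ¾ - ¼*22945946 = ¾ - 11472973/2 = -22945943/4 ≈ -5.7365e+6)
u - A(B, -106) = -22945943/4 - 1*158 = -22945943/4 - 158 = -22946575/4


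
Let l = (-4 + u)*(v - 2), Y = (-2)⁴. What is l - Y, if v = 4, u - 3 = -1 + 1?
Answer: -18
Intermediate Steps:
u = 3 (u = 3 + (-1 + 1) = 3 + 0 = 3)
Y = 16
l = -2 (l = (-4 + 3)*(4 - 2) = -1*2 = -2)
l - Y = -2 - 1*16 = -2 - 16 = -18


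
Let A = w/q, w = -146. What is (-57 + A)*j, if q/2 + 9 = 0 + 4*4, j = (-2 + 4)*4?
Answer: -3776/7 ≈ -539.43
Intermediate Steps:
j = 8 (j = 2*4 = 8)
q = 14 (q = -18 + 2*(0 + 4*4) = -18 + 2*(0 + 16) = -18 + 2*16 = -18 + 32 = 14)
A = -73/7 (A = -146/14 = -146*1/14 = -73/7 ≈ -10.429)
(-57 + A)*j = (-57 - 73/7)*8 = -472/7*8 = -3776/7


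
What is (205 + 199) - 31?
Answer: 373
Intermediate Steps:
(205 + 199) - 31 = 404 - 31 = 373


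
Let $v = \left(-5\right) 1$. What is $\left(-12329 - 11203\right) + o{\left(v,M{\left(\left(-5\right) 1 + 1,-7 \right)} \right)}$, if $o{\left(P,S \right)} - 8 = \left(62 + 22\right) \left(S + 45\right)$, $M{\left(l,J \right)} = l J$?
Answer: $-17392$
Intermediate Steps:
$v = -5$
$M{\left(l,J \right)} = J l$
$o{\left(P,S \right)} = 3788 + 84 S$ ($o{\left(P,S \right)} = 8 + \left(62 + 22\right) \left(S + 45\right) = 8 + 84 \left(45 + S\right) = 8 + \left(3780 + 84 S\right) = 3788 + 84 S$)
$\left(-12329 - 11203\right) + o{\left(v,M{\left(\left(-5\right) 1 + 1,-7 \right)} \right)} = \left(-12329 - 11203\right) + \left(3788 + 84 \left(- 7 \left(\left(-5\right) 1 + 1\right)\right)\right) = -23532 + \left(3788 + 84 \left(- 7 \left(-5 + 1\right)\right)\right) = -23532 + \left(3788 + 84 \left(\left(-7\right) \left(-4\right)\right)\right) = -23532 + \left(3788 + 84 \cdot 28\right) = -23532 + \left(3788 + 2352\right) = -23532 + 6140 = -17392$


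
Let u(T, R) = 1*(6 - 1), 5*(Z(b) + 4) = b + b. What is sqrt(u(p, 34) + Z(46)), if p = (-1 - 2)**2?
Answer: sqrt(485)/5 ≈ 4.4045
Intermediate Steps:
Z(b) = -4 + 2*b/5 (Z(b) = -4 + (b + b)/5 = -4 + (2*b)/5 = -4 + 2*b/5)
p = 9 (p = (-3)**2 = 9)
u(T, R) = 5 (u(T, R) = 1*5 = 5)
sqrt(u(p, 34) + Z(46)) = sqrt(5 + (-4 + (2/5)*46)) = sqrt(5 + (-4 + 92/5)) = sqrt(5 + 72/5) = sqrt(97/5) = sqrt(485)/5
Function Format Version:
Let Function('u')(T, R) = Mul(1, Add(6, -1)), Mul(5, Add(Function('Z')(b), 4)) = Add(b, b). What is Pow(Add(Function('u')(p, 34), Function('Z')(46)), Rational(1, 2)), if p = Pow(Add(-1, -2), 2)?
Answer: Mul(Rational(1, 5), Pow(485, Rational(1, 2))) ≈ 4.4045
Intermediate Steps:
Function('Z')(b) = Add(-4, Mul(Rational(2, 5), b)) (Function('Z')(b) = Add(-4, Mul(Rational(1, 5), Add(b, b))) = Add(-4, Mul(Rational(1, 5), Mul(2, b))) = Add(-4, Mul(Rational(2, 5), b)))
p = 9 (p = Pow(-3, 2) = 9)
Function('u')(T, R) = 5 (Function('u')(T, R) = Mul(1, 5) = 5)
Pow(Add(Function('u')(p, 34), Function('Z')(46)), Rational(1, 2)) = Pow(Add(5, Add(-4, Mul(Rational(2, 5), 46))), Rational(1, 2)) = Pow(Add(5, Add(-4, Rational(92, 5))), Rational(1, 2)) = Pow(Add(5, Rational(72, 5)), Rational(1, 2)) = Pow(Rational(97, 5), Rational(1, 2)) = Mul(Rational(1, 5), Pow(485, Rational(1, 2)))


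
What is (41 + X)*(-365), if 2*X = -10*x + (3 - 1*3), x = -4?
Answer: -22265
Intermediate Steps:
X = 20 (X = (-10*(-4) + (3 - 1*3))/2 = (40 + (3 - 3))/2 = (40 + 0)/2 = (½)*40 = 20)
(41 + X)*(-365) = (41 + 20)*(-365) = 61*(-365) = -22265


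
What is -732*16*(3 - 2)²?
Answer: -11712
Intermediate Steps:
-732*16*(3 - 2)² = -732*(-4*1)² = -732*(-4)² = -732*16 = -11712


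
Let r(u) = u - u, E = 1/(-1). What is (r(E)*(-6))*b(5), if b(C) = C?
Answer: 0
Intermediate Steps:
E = -1 (E = 1*(-1) = -1)
r(u) = 0
(r(E)*(-6))*b(5) = (0*(-6))*5 = 0*5 = 0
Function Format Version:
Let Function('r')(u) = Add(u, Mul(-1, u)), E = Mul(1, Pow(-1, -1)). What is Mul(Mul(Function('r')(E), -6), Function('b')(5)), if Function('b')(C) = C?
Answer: 0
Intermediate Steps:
E = -1 (E = Mul(1, -1) = -1)
Function('r')(u) = 0
Mul(Mul(Function('r')(E), -6), Function('b')(5)) = Mul(Mul(0, -6), 5) = Mul(0, 5) = 0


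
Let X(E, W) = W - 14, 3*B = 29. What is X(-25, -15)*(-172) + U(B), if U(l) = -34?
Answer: 4954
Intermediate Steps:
B = 29/3 (B = (⅓)*29 = 29/3 ≈ 9.6667)
X(E, W) = -14 + W
X(-25, -15)*(-172) + U(B) = (-14 - 15)*(-172) - 34 = -29*(-172) - 34 = 4988 - 34 = 4954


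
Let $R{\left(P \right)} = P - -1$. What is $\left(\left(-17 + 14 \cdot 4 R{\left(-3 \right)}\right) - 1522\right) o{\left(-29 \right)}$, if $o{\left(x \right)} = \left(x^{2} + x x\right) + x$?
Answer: $-2729103$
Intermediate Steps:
$R{\left(P \right)} = 1 + P$ ($R{\left(P \right)} = P + 1 = 1 + P$)
$o{\left(x \right)} = x + 2 x^{2}$ ($o{\left(x \right)} = \left(x^{2} + x^{2}\right) + x = 2 x^{2} + x = x + 2 x^{2}$)
$\left(\left(-17 + 14 \cdot 4 R{\left(-3 \right)}\right) - 1522\right) o{\left(-29 \right)} = \left(\left(-17 + 14 \cdot 4 \left(1 - 3\right)\right) - 1522\right) \left(- 29 \left(1 + 2 \left(-29\right)\right)\right) = \left(\left(-17 + 14 \cdot 4 \left(-2\right)\right) - 1522\right) \left(- 29 \left(1 - 58\right)\right) = \left(\left(-17 + 14 \left(-8\right)\right) - 1522\right) \left(\left(-29\right) \left(-57\right)\right) = \left(\left(-17 - 112\right) - 1522\right) 1653 = \left(-129 - 1522\right) 1653 = \left(-1651\right) 1653 = -2729103$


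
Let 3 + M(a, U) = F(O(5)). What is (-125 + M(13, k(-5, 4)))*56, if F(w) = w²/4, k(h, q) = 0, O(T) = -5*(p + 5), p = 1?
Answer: 5432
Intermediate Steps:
O(T) = -30 (O(T) = -5*(1 + 5) = -5*6 = -30)
F(w) = w²/4 (F(w) = w²*(¼) = w²/4)
M(a, U) = 222 (M(a, U) = -3 + (¼)*(-30)² = -3 + (¼)*900 = -3 + 225 = 222)
(-125 + M(13, k(-5, 4)))*56 = (-125 + 222)*56 = 97*56 = 5432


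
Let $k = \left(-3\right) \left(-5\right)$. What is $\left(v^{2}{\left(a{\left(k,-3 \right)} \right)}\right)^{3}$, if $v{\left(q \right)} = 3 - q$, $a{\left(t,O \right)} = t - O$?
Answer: $11390625$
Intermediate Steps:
$k = 15$
$\left(v^{2}{\left(a{\left(k,-3 \right)} \right)}\right)^{3} = \left(\left(3 - \left(15 - -3\right)\right)^{2}\right)^{3} = \left(\left(3 - \left(15 + 3\right)\right)^{2}\right)^{3} = \left(\left(3 - 18\right)^{2}\right)^{3} = \left(\left(-15\right)^{2}\right)^{3} = 225^{3} = 11390625$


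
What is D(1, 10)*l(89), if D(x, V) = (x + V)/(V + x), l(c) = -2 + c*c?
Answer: 7919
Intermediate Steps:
l(c) = -2 + c**2
D(x, V) = 1 (D(x, V) = (V + x)/(V + x) = 1)
D(1, 10)*l(89) = 1*(-2 + 89**2) = 1*(-2 + 7921) = 1*7919 = 7919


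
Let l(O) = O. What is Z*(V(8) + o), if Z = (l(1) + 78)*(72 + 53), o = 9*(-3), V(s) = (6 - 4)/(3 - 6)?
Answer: -819625/3 ≈ -2.7321e+5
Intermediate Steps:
V(s) = -⅔ (V(s) = 2/(-3) = 2*(-⅓) = -⅔)
o = -27
Z = 9875 (Z = (1 + 78)*(72 + 53) = 79*125 = 9875)
Z*(V(8) + o) = 9875*(-⅔ - 27) = 9875*(-83/3) = -819625/3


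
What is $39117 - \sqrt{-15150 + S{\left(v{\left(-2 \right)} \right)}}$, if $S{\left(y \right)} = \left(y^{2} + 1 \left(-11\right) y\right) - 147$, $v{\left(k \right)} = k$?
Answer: $39117 - i \sqrt{15271} \approx 39117.0 - 123.58 i$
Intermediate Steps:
$S{\left(y \right)} = -147 + y^{2} - 11 y$ ($S{\left(y \right)} = \left(y^{2} - 11 y\right) - 147 = -147 + y^{2} - 11 y$)
$39117 - \sqrt{-15150 + S{\left(v{\left(-2 \right)} \right)}} = 39117 - \sqrt{-15150 - \left(125 - 4\right)} = 39117 - \sqrt{-15150 + \left(-147 + 4 + 22\right)} = 39117 - \sqrt{-15150 - 121} = 39117 - \sqrt{-15271} = 39117 - i \sqrt{15271}$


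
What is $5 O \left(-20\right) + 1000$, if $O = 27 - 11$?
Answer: $-600$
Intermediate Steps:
$O = 16$
$5 O \left(-20\right) + 1000 = 5 \cdot 16 \left(-20\right) + 1000 = 80 \left(-20\right) + 1000 = -1600 + 1000 = -600$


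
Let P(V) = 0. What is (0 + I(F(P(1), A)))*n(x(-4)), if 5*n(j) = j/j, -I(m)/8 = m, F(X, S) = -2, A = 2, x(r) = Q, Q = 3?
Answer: 16/5 ≈ 3.2000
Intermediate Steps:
x(r) = 3
I(m) = -8*m
n(j) = ⅕ (n(j) = (j/j)/5 = (⅕)*1 = ⅕)
(0 + I(F(P(1), A)))*n(x(-4)) = (0 - 8*(-2))*(⅕) = (0 + 16)*(⅕) = 16*(⅕) = 16/5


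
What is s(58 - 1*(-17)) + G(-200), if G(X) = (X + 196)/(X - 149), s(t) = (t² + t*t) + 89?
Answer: 3957315/349 ≈ 11339.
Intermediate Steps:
s(t) = 89 + 2*t² (s(t) = (t² + t²) + 89 = 2*t² + 89 = 89 + 2*t²)
G(X) = (196 + X)/(-149 + X)
s(58 - 1*(-17)) + G(-200) = (89 + 2*(58 - 1*(-17))²) + (196 - 200)/(-149 - 200) = (89 + 2*(58 + 17)²) - 4/(-349) = (89 + 2*75²) - 1/349*(-4) = (89 + 2*5625) + 4/349 = (89 + 11250) + 4/349 = 11339 + 4/349 = 3957315/349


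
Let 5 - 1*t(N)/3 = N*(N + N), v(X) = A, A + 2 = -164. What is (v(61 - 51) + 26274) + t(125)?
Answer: -67627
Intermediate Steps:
A = -166 (A = -2 - 164 = -166)
v(X) = -166
t(N) = 15 - 6*N² (t(N) = 15 - 3*N*(N + N) = 15 - 3*N*2*N = 15 - 6*N²)
(v(61 - 51) + 26274) + t(125) = (-166 + 26274) + (15 - 6*125²) = 26108 + (15 - 6*15625) = 26108 + (15 - 93750) = 26108 - 93735 = -67627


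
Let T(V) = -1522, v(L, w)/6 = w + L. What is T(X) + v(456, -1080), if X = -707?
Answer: -5266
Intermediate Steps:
v(L, w) = 6*L + 6*w (v(L, w) = 6*(w + L) = 6*(L + w) = 6*L + 6*w)
T(X) + v(456, -1080) = -1522 + (6*456 + 6*(-1080)) = -1522 + (2736 - 6480) = -1522 - 3744 = -5266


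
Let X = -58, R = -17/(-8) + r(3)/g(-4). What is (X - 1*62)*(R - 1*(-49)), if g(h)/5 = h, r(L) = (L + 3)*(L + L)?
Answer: -5919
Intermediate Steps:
r(L) = 2*L*(3 + L) (r(L) = (3 + L)*(2*L) = 2*L*(3 + L))
g(h) = 5*h
R = 13/40 (R = -17/(-8) + (2*3*(3 + 3))/((5*(-4))) = -17*(-⅛) + (2*3*6)/(-20) = 17/8 + 36*(-1/20) = 17/8 - 9/5 = 13/40 ≈ 0.32500)
(X - 1*62)*(R - 1*(-49)) = (-58 - 1*62)*(13/40 - 1*(-49)) = (-58 - 62)*(13/40 + 49) = -120*1973/40 = -5919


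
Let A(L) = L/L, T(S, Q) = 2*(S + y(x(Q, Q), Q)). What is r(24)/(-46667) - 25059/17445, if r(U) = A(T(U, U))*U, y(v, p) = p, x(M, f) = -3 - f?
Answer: -389949011/271368605 ≈ -1.4370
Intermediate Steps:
T(S, Q) = 2*Q + 2*S (T(S, Q) = 2*(S + Q) = 2*(Q + S) = 2*Q + 2*S)
A(L) = 1
r(U) = U (r(U) = 1*U = U)
r(24)/(-46667) - 25059/17445 = 24/(-46667) - 25059/17445 = 24*(-1/46667) - 25059*1/17445 = -24/46667 - 8353/5815 = -389949011/271368605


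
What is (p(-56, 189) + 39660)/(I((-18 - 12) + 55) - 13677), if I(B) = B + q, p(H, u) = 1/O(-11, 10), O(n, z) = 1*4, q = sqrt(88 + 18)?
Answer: -541441733/186376998 - 158641*sqrt(106)/745507992 ≈ -2.9073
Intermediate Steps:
q = sqrt(106) ≈ 10.296
O(n, z) = 4
p(H, u) = 1/4
I(B) = B + sqrt(106)
(p(-56, 189) + 39660)/(I((-18 - 12) + 55) - 13677) = (1/4 + 39660)/((((-18 - 12) + 55) + sqrt(106)) - 13677) = 158641/(4*(((-30 + 55) + sqrt(106)) - 13677)) = 158641/(4*((25 + sqrt(106)) - 13677)) = 158641/(4*(-13652 + sqrt(106)))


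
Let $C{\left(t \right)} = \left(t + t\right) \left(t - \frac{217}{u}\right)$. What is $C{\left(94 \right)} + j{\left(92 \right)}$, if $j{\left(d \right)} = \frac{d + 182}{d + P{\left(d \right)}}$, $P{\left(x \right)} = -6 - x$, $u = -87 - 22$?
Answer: $\frac{5886199}{327} \approx 18001.0$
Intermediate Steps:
$u = -109$
$j{\left(d \right)} = - \frac{91}{3} - \frac{d}{6}$ ($j{\left(d \right)} = \frac{d + 182}{d - \left(6 + d\right)} = \frac{182 + d}{-6} = \left(182 + d\right) \left(- \frac{1}{6}\right) = - \frac{91}{3} - \frac{d}{6}$)
$C{\left(t \right)} = 2 t \left(\frac{217}{109} + t\right)$ ($C{\left(t \right)} = \left(t + t\right) \left(t - \frac{217}{-109}\right) = 2 t \left(t - - \frac{217}{109}\right) = 2 t \left(t + \frac{217}{109}\right) = 2 t \left(\frac{217}{109} + t\right)$)
$C{\left(94 \right)} + j{\left(92 \right)} = \frac{2}{109} \cdot 94 \left(217 + 109 \cdot 94\right) - \frac{137}{3} = \frac{2}{109} \cdot 94 \left(217 + 10246\right) - \frac{137}{3} = \frac{2}{109} \cdot 94 \cdot 10463 - \frac{137}{3} = \frac{1967044}{109} - \frac{137}{3} = \frac{5886199}{327}$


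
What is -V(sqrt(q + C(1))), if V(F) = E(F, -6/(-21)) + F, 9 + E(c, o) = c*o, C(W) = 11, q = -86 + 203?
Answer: 9 - 72*sqrt(2)/7 ≈ -5.5462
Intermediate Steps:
q = 117
E(c, o) = -9 + c*o
V(F) = -9 + 9*F/7 (V(F) = (-9 + F*(-6/(-21))) + F = (-9 + F*(-6*(-1/21))) + F = (-9 + F*(2/7)) + F = (-9 + 2*F/7) + F = -9 + 9*F/7)
-V(sqrt(q + C(1))) = -(-9 + 9*sqrt(117 + 11)/7) = -(-9 + 9*sqrt(128)/7) = -(-9 + 9*(8*sqrt(2))/7) = -(-9 + 72*sqrt(2)/7) = 9 - 72*sqrt(2)/7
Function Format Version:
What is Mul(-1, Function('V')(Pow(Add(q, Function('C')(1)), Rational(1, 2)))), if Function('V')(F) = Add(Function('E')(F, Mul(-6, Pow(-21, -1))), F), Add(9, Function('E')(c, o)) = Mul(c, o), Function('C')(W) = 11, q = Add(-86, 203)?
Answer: Add(9, Mul(Rational(-72, 7), Pow(2, Rational(1, 2)))) ≈ -5.5462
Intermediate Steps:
q = 117
Function('E')(c, o) = Add(-9, Mul(c, o))
Function('V')(F) = Add(-9, Mul(Rational(9, 7), F)) (Function('V')(F) = Add(Add(-9, Mul(F, Mul(-6, Pow(-21, -1)))), F) = Add(Add(-9, Mul(F, Mul(-6, Rational(-1, 21)))), F) = Add(Add(-9, Mul(F, Rational(2, 7))), F) = Add(Add(-9, Mul(Rational(2, 7), F)), F) = Add(-9, Mul(Rational(9, 7), F)))
Mul(-1, Function('V')(Pow(Add(q, Function('C')(1)), Rational(1, 2)))) = Mul(-1, Add(-9, Mul(Rational(9, 7), Pow(Add(117, 11), Rational(1, 2))))) = Mul(-1, Add(-9, Mul(Rational(9, 7), Pow(128, Rational(1, 2))))) = Mul(-1, Add(-9, Mul(Rational(9, 7), Mul(8, Pow(2, Rational(1, 2)))))) = Mul(-1, Add(-9, Mul(Rational(72, 7), Pow(2, Rational(1, 2))))) = Add(9, Mul(Rational(-72, 7), Pow(2, Rational(1, 2))))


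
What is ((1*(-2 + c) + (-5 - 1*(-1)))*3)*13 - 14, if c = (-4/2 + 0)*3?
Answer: -482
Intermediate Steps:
c = -6 (c = (-4*½ + 0)*3 = (-2 + 0)*3 = -2*3 = -6)
((1*(-2 + c) + (-5 - 1*(-1)))*3)*13 - 14 = ((1*(-2 - 6) + (-5 - 1*(-1)))*3)*13 - 14 = ((1*(-8) + (-5 + 1))*3)*13 - 14 = ((-8 - 4)*3)*13 - 14 = -12*3*13 - 14 = -36*13 - 14 = -468 - 14 = -482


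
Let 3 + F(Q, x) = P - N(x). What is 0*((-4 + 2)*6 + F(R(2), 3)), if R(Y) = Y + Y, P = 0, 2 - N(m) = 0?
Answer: 0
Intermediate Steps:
N(m) = 2 (N(m) = 2 - 1*0 = 2 + 0 = 2)
R(Y) = 2*Y
F(Q, x) = -5 (F(Q, x) = -3 + (0 - 1*2) = -3 + (0 - 2) = -3 - 2 = -5)
0*((-4 + 2)*6 + F(R(2), 3)) = 0*((-4 + 2)*6 - 5) = 0*(-2*6 - 5) = 0*(-12 - 5) = 0*(-17) = 0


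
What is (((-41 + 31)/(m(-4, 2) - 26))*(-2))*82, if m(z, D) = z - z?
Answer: -820/13 ≈ -63.077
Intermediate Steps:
m(z, D) = 0
(((-41 + 31)/(m(-4, 2) - 26))*(-2))*82 = (((-41 + 31)/(0 - 26))*(-2))*82 = (-10/(-26)*(-2))*82 = (-10*(-1/26)*(-2))*82 = ((5/13)*(-2))*82 = -10/13*82 = -820/13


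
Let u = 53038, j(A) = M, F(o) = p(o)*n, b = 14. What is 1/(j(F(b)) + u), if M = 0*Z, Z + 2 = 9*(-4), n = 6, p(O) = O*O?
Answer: 1/53038 ≈ 1.8854e-5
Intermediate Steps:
p(O) = O²
Z = -38 (Z = -2 + 9*(-4) = -2 - 36 = -38)
F(o) = 6*o² (F(o) = o²*6 = 6*o²)
M = 0 (M = 0*(-38) = 0)
j(A) = 0
1/(j(F(b)) + u) = 1/(0 + 53038) = 1/53038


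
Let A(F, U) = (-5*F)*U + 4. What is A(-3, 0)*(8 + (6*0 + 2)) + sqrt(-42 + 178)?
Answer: 40 + 2*sqrt(34) ≈ 51.662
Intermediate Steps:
A(F, U) = 4 - 5*F*U (A(F, U) = -5*F*U + 4 = 4 - 5*F*U)
A(-3, 0)*(8 + (6*0 + 2)) + sqrt(-42 + 178) = (4 - 5*(-3)*0)*(8 + (6*0 + 2)) + sqrt(-42 + 178) = (4 + 0)*(8 + (0 + 2)) + sqrt(136) = 4*(8 + 2) + 2*sqrt(34) = 4*10 + 2*sqrt(34) = 40 + 2*sqrt(34)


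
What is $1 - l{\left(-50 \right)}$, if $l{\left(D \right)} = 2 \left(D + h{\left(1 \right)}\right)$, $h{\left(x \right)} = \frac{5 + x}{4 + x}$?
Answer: $\frac{493}{5} \approx 98.6$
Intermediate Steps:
$h{\left(x \right)} = \frac{5 + x}{4 + x}$
$l{\left(D \right)} = \frac{12}{5} + 2 D$ ($l{\left(D \right)} = 2 \left(D + \frac{5 + 1}{4 + 1}\right) = 2 \left(D + \frac{1}{5} \cdot 6\right) = 2 \left(D + \frac{6}{5}\right) = 2 \left(\frac{6}{5} + D\right) = \frac{12}{5} + 2 D$)
$1 - l{\left(-50 \right)} = 1 - \left(\frac{12}{5} + 2 \left(-50\right)\right) = 1 - \left(\frac{12}{5} - 100\right) = 1 - - \frac{488}{5} = 1 + \frac{488}{5} = \frac{493}{5}$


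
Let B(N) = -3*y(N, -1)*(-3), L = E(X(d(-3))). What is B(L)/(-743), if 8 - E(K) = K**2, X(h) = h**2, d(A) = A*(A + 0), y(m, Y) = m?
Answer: 58977/743 ≈ 79.377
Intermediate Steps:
d(A) = A**2 (d(A) = A*A = A**2)
E(K) = 8 - K**2
L = -6553 (L = 8 - (((-3)**2)**2)**2 = 8 - (9**2)**2 = 8 - 1*81**2 = 8 - 1*6561 = 8 - 6561 = -6553)
B(N) = 9*N (B(N) = -3*N*(-3) = 9*N)
B(L)/(-743) = (9*(-6553))/(-743) = -58977*(-1/743) = 58977/743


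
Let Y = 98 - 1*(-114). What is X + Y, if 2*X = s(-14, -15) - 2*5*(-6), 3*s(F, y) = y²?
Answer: 559/2 ≈ 279.50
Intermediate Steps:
s(F, y) = y²/3
X = 135/2 (X = ((⅓)*(-15)² - 2*5*(-6))/2 = ((⅓)*225 - 10*(-6))/2 = (75 + 60)/2 = (½)*135 = 135/2 ≈ 67.500)
Y = 212 (Y = 98 + 114 = 212)
X + Y = 135/2 + 212 = 559/2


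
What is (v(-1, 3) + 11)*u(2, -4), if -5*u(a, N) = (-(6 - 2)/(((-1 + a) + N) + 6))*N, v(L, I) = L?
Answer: -32/3 ≈ -10.667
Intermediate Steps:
u(a, N) = 4*N/(5*(5 + N + a)) (u(a, N) = -(-(6 - 2)/(((-1 + a) + N) + 6))*N/5 = -(-4/((-1 + N + a) + 6))*N/5 = -(-4/(5 + N + a))*N/5 = -(-4)*N/(5*(5 + N + a)) = 4*N/(5*(5 + N + a)))
(v(-1, 3) + 11)*u(2, -4) = (-1 + 11)*((⅘)*(-4)/(5 - 4 + 2)) = 10*((⅘)*(-4)/3) = 10*((⅘)*(-4)*(⅓)) = 10*(-16/15) = -32/3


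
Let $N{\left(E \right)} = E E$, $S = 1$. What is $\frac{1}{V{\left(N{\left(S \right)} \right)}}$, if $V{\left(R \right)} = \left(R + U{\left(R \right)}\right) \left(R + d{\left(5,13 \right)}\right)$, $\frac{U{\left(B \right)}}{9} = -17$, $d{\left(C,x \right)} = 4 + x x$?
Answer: $- \frac{1}{26448} \approx -3.781 \cdot 10^{-5}$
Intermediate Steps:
$d{\left(C,x \right)} = 4 + x^{2}$
$U{\left(B \right)} = -153$ ($U{\left(B \right)} = 9 \left(-17\right) = -153$)
$N{\left(E \right)} = E^{2}$
$V{\left(R \right)} = \left(-153 + R\right) \left(173 + R\right)$ ($V{\left(R \right)} = \left(R - 153\right) \left(R + \left(4 + 13^{2}\right)\right) = \left(-153 + R\right) \left(R + \left(4 + 169\right)\right) = \left(-153 + R\right) \left(R + 173\right) = \left(-153 + R\right) \left(173 + R\right)$)
$\frac{1}{V{\left(N{\left(S \right)} \right)}} = \frac{1}{-26469 + \left(1^{2}\right)^{2} + 20 \cdot 1^{2}} = \frac{1}{-26469 + 1^{2} + 20 \cdot 1} = \frac{1}{-26469 + 1 + 20} = \frac{1}{-26448} = - \frac{1}{26448}$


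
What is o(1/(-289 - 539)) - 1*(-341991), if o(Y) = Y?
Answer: 283168547/828 ≈ 3.4199e+5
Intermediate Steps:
o(1/(-289 - 539)) - 1*(-341991) = 1/(-289 - 539) - 1*(-341991) = 1/(-828) + 341991 = -1/828 + 341991 = 283168547/828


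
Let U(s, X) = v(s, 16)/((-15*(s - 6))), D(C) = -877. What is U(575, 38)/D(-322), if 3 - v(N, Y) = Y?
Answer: -13/7485195 ≈ -1.7368e-6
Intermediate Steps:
v(N, Y) = 3 - Y
U(s, X) = -13/(90 - 15*s) (U(s, X) = (3 - 1*16)/((-15*(s - 6))) = (3 - 16)/((-15*(-6 + s))) = -13/(90 - 15*s))
U(575, 38)/D(-322) = (13/(15*(-6 + 575)))/(-877) = ((13/15)/569)*(-1/877) = ((13/15)*(1/569))*(-1/877) = (13/8535)*(-1/877) = -13/7485195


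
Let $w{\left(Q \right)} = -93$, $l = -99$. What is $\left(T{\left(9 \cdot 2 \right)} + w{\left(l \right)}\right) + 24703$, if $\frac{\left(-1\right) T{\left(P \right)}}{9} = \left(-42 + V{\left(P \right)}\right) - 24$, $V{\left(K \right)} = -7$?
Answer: $25267$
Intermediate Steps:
$T{\left(P \right)} = 657$ ($T{\left(P \right)} = - 9 \left(\left(-42 - 7\right) - 24\right) = - 9 \left(-49 - 24\right) = \left(-9\right) \left(-73\right) = 657$)
$\left(T{\left(9 \cdot 2 \right)} + w{\left(l \right)}\right) + 24703 = \left(657 - 93\right) + 24703 = 564 + 24703 = 25267$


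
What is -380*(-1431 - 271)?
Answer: 646760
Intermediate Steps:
-380*(-1431 - 271) = -380*(-1702) = 646760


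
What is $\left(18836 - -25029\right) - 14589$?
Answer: $29276$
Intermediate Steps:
$\left(18836 - -25029\right) - 14589 = \left(18836 + 25029\right) - 14589 = 43865 - 14589 = 29276$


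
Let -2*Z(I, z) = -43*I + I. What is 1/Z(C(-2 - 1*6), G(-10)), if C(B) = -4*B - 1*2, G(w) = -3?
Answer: 1/630 ≈ 0.0015873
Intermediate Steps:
C(B) = -2 - 4*B (C(B) = -4*B - 2 = -2 - 4*B)
Z(I, z) = 21*I (Z(I, z) = -(-43*I + I)/2 = -(-21)*I = 21*I)
1/Z(C(-2 - 1*6), G(-10)) = 1/(21*(-2 - 4*(-2 - 1*6))) = 1/(21*(-2 - 4*(-2 - 6))) = 1/(21*(-2 - 4*(-8))) = 1/(21*(-2 + 32)) = 1/(21*30) = 1/630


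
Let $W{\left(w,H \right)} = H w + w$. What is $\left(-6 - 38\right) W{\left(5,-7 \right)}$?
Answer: $1320$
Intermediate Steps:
$W{\left(w,H \right)} = w + H w$
$\left(-6 - 38\right) W{\left(5,-7 \right)} = \left(-6 - 38\right) 5 \left(1 - 7\right) = - 44 \cdot 5 \left(-6\right) = \left(-44\right) \left(-30\right) = 1320$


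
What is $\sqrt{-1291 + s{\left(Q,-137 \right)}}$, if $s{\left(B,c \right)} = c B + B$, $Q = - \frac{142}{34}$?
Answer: $i \sqrt{723} \approx 26.889 i$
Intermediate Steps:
$Q = - \frac{71}{17}$ ($Q = \left(-142\right) \frac{1}{34} = - \frac{71}{17} \approx -4.1765$)
$s{\left(B,c \right)} = B + B c$ ($s{\left(B,c \right)} = B c + B = B + B c$)
$\sqrt{-1291 + s{\left(Q,-137 \right)}} = \sqrt{-1291 - \frac{71 \left(1 - 137\right)}{17}} = \sqrt{-1291 - -568} = \sqrt{-1291 + 568} = \sqrt{-723} = i \sqrt{723}$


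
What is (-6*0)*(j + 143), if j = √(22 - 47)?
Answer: 0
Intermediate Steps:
j = 5*I (j = √(-25) = 5*I ≈ 5.0*I)
(-6*0)*(j + 143) = (-6*0)*(5*I + 143) = 0*(143 + 5*I) = 0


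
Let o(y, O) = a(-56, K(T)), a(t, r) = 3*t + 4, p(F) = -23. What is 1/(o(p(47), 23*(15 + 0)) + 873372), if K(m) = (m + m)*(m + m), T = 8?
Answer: 1/873208 ≈ 1.1452e-6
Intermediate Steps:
K(m) = 4*m² (K(m) = (2*m)*(2*m) = 4*m²)
a(t, r) = 4 + 3*t
o(y, O) = -164 (o(y, O) = 4 + 3*(-56) = 4 - 168 = -164)
1/(o(p(47), 23*(15 + 0)) + 873372) = 1/(-164 + 873372) = 1/873208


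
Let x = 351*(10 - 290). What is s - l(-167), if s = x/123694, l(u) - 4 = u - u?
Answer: -296528/61847 ≈ -4.7945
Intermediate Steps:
x = -98280 (x = 351*(-280) = -98280)
l(u) = 4 (l(u) = 4 + (u - u) = 4 + 0 = 4)
s = -49140/61847 (s = -98280/123694 = -98280*1/123694 = -49140/61847 ≈ -0.79454)
s - l(-167) = -49140/61847 - 1*4 = -49140/61847 - 4 = -296528/61847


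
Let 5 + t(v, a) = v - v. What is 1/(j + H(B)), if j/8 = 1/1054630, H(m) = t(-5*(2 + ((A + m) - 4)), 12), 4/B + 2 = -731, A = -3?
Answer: -527315/2636571 ≈ -0.20000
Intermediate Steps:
B = -4/733 (B = 4/(-2 - 731) = 4/(-733) = 4*(-1/733) = -4/733 ≈ -0.0054570)
t(v, a) = -5 (t(v, a) = -5 + (v - v) = -5 + 0 = -5)
H(m) = -5
j = 4/527315 (j = 8/1054630 = 8*(1/1054630) = 4/527315 ≈ 7.5856e-6)
1/(j + H(B)) = 1/(4/527315 - 5) = 1/(-2636571/527315) = -527315/2636571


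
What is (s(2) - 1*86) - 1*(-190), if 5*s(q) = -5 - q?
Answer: 513/5 ≈ 102.60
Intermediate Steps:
s(q) = -1 - q/5 (s(q) = (-5 - q)/5 = -1 - q/5)
(s(2) - 1*86) - 1*(-190) = ((-1 - 1/5*2) - 1*86) - 1*(-190) = ((-1 - 2/5) - 86) + 190 = (-7/5 - 86) + 190 = -437/5 + 190 = 513/5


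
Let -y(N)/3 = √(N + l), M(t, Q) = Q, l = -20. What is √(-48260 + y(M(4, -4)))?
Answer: √(-48260 - 6*I*√6) ≈ 0.0334 - 219.68*I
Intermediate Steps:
y(N) = -3*√(-20 + N) (y(N) = -3*√(N - 20) = -3*√(-20 + N))
√(-48260 + y(M(4, -4))) = √(-48260 - 3*√(-20 - 4)) = √(-48260 - 6*I*√6)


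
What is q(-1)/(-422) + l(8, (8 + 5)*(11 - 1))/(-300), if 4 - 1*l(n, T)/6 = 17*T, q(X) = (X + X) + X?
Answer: 465541/10550 ≈ 44.127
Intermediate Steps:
q(X) = 3*X (q(X) = 2*X + X = 3*X)
l(n, T) = 24 - 102*T
q(-1)/(-422) + l(8, (8 + 5)*(11 - 1))/(-300) = (3*(-1))/(-422) + (24 - 102*(8 + 5)*(11 - 1))/(-300) = -3*(-1/422) + (24 - 1326*10)*(-1/300) = 3/422 + (24 - 102*130)*(-1/300) = 3/422 + (24 - 13260)*(-1/300) = 3/422 - 13236*(-1/300) = 3/422 + 1103/25 = 465541/10550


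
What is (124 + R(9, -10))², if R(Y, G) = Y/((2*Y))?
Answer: 62001/4 ≈ 15500.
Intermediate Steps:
R(Y, G) = ½ (R(Y, G) = Y*(1/(2*Y)) = ½)
(124 + R(9, -10))² = (124 + ½)² = (249/2)² = 62001/4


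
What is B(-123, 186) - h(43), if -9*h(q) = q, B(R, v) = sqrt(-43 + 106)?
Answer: 43/9 + 3*sqrt(7) ≈ 12.715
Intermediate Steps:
B(R, v) = 3*sqrt(7) (B(R, v) = sqrt(63) = 3*sqrt(7))
h(q) = -q/9
B(-123, 186) - h(43) = 3*sqrt(7) - (-1)*43/9 = 3*sqrt(7) - 1*(-43/9) = 3*sqrt(7) + 43/9 = 43/9 + 3*sqrt(7)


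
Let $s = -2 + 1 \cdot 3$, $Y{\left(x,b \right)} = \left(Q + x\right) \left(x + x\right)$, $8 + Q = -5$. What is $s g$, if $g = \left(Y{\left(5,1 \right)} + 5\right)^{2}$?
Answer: $5625$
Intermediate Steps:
$Q = -13$ ($Q = -8 - 5 = -13$)
$Y{\left(x,b \right)} = 2 x \left(-13 + x\right)$ ($Y{\left(x,b \right)} = \left(-13 + x\right) \left(x + x\right) = \left(-13 + x\right) 2 x = 2 x \left(-13 + x\right)$)
$s = 1$ ($s = -2 + 3 = 1$)
$g = 5625$ ($g = \left(2 \cdot 5 \left(-13 + 5\right) + 5\right)^{2} = \left(2 \cdot 5 \left(-8\right) + 5\right)^{2} = \left(-80 + 5\right)^{2} = \left(-75\right)^{2} = 5625$)
$s g = 1 \cdot 5625 = 5625$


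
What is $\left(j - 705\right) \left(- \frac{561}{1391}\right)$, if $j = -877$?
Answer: $\frac{887502}{1391} \approx 638.03$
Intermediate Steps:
$\left(j - 705\right) \left(- \frac{561}{1391}\right) = \left(-877 - 705\right) \left(- \frac{561}{1391}\right) = - 1582 \left(\left(-561\right) \frac{1}{1391}\right) = \left(-1582\right) \left(- \frac{561}{1391}\right) = \frac{887502}{1391}$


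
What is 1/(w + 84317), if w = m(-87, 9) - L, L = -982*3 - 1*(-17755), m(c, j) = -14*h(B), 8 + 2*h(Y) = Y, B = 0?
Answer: 1/69564 ≈ 1.4375e-5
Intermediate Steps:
h(Y) = -4 + Y/2
m(c, j) = 56 (m(c, j) = -14*(-4 + (½)*0) = -14*(-4 + 0) = -14*(-4) = 56)
L = 14809 (L = -2946 + 17755 = 14809)
w = -14753 (w = 56 - 1*14809 = 56 - 14809 = -14753)
1/(w + 84317) = 1/(-14753 + 84317) = 1/69564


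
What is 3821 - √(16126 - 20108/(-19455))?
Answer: 3821 - √6104034226290/19455 ≈ 3694.0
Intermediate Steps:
3821 - √(16126 - 20108/(-19455)) = 3821 - √(16126 - 20108*(-1/19455)) = 3821 - √(16126 + 20108/19455) = 3821 - √(313751438/19455) = 3821 - √6104034226290/19455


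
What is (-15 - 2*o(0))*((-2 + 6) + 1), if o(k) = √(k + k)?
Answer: -75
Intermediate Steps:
o(k) = √2*√k (o(k) = √(2*k) = √2*√k)
(-15 - 2*o(0))*((-2 + 6) + 1) = (-15 - 2*√2*√0)*((-2 + 6) + 1) = (-15 - 2*√2*0)*(4 + 1) = (-15 - 2*0)*5 = (-15 + 0)*5 = -15*5 = -75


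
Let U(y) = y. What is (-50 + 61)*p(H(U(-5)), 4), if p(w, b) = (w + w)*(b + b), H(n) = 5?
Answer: 880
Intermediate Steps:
p(w, b) = 4*b*w (p(w, b) = (2*w)*(2*b) = 4*b*w)
(-50 + 61)*p(H(U(-5)), 4) = (-50 + 61)*(4*4*5) = 11*80 = 880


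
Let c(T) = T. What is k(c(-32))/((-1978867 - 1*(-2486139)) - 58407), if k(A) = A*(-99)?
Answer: 3168/448865 ≈ 0.0070578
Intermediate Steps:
k(A) = -99*A
k(c(-32))/((-1978867 - 1*(-2486139)) - 58407) = (-99*(-32))/((-1978867 - 1*(-2486139)) - 58407) = 3168/((-1978867 + 2486139) - 58407) = 3168/(507272 - 58407) = 3168/448865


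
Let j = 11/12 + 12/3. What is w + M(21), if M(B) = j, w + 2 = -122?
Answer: -1429/12 ≈ -119.08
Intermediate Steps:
w = -124 (w = -2 - 122 = -124)
j = 59/12 (j = 11*(1/12) + 12*(1/3) = 11/12 + 4 = 59/12 ≈ 4.9167)
M(B) = 59/12
w + M(21) = -124 + 59/12 = -1429/12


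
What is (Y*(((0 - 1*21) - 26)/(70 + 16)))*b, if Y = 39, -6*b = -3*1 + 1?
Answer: -611/86 ≈ -7.1047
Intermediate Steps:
b = 1/3 (b = -(-3*1 + 1)/6 = -(-3 + 1)/6 = -1/6*(-2) = 1/3 ≈ 0.33333)
(Y*(((0 - 1*21) - 26)/(70 + 16)))*b = (39*(((0 - 1*21) - 26)/(70 + 16)))*(1/3) = (39*(((0 - 21) - 26)/86))*(1/3) = (39*((-21 - 26)*(1/86)))*(1/3) = (39*(-47*1/86))*(1/3) = (39*(-47/86))*(1/3) = -1833/86*1/3 = -611/86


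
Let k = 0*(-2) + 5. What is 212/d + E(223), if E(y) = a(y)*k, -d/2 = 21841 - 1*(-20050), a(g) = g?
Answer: 46708359/41891 ≈ 1115.0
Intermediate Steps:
k = 5 (k = 0 + 5 = 5)
d = -83782 (d = -2*(21841 - 1*(-20050)) = -2*(21841 + 20050) = -2*41891 = -83782)
E(y) = 5*y (E(y) = y*5 = 5*y)
212/d + E(223) = 212/(-83782) + 5*223 = 212*(-1/83782) + 1115 = -106/41891 + 1115 = 46708359/41891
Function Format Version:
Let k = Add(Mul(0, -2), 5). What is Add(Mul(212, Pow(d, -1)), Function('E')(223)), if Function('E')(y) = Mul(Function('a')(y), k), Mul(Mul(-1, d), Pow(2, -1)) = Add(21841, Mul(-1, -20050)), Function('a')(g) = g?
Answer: Rational(46708359, 41891) ≈ 1115.0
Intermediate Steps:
k = 5 (k = Add(0, 5) = 5)
d = -83782 (d = Mul(-2, Add(21841, Mul(-1, -20050))) = Mul(-2, Add(21841, 20050)) = Mul(-2, 41891) = -83782)
Function('E')(y) = Mul(5, y) (Function('E')(y) = Mul(y, 5) = Mul(5, y))
Add(Mul(212, Pow(d, -1)), Function('E')(223)) = Add(Mul(212, Pow(-83782, -1)), Mul(5, 223)) = Add(Mul(212, Rational(-1, 83782)), 1115) = Add(Rational(-106, 41891), 1115) = Rational(46708359, 41891)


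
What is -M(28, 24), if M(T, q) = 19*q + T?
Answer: -484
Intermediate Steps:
M(T, q) = T + 19*q
-M(28, 24) = -(28 + 19*24) = -(28 + 456) = -1*484 = -484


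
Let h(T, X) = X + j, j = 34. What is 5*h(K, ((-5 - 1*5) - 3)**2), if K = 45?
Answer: 1015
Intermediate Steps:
h(T, X) = 34 + X (h(T, X) = X + 34 = 34 + X)
5*h(K, ((-5 - 1*5) - 3)**2) = 5*(34 + ((-5 - 1*5) - 3)**2) = 5*(34 + ((-5 - 5) - 3)**2) = 5*(34 + (-10 - 3)**2) = 5*(34 + (-13)**2) = 5*(34 + 169) = 5*203 = 1015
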